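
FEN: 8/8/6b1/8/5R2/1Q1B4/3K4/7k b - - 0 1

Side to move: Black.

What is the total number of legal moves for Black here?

Black to move; king on h1.
In check: no.
Legal moves: Be8, Bh7, Bf7, Bh5, Bf5, Be4, Bxd3, Kh2, Kg2, Kg1.
Count: 10.

10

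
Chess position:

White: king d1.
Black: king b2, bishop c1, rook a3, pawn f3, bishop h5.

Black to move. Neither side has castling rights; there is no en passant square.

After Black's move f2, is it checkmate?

After f2: white king on d1; in check: yes, from the black bishop on h5.
King squares — c1: attacked by Kb2; e1: attacked by Pf2; c2: attacked by Kb2; d2: attacked by Bc1; e2: attacked by Bh5.
White has no legal moves → checkmate.

yes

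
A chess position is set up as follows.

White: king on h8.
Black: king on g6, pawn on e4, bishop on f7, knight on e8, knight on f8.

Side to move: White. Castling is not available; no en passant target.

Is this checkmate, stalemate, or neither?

White to move; white king on h8.
In check: no.
King squares — g7: attacked by Kg6; h7: attacked by Kg6; g8: attacked by Bf7.
Legal moves for White: none.
Not in check and no legal moves → stalemate.

stalemate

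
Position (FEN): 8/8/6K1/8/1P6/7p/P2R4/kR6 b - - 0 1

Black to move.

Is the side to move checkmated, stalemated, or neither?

neither

Black to move; black king on a1.
In check: yes, from the white rook on b1.
Legal moves for Black: Kxb1.
Black is in check but has 1 legal move → neither.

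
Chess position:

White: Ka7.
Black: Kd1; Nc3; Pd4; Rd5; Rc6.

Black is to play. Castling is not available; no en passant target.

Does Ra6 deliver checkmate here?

no

After Ra6: white king on a7; in check: yes, from the black rook on a6.
White has 3 legal replies: Kb8, Kb7, Kxa6.
In check but a legal move exists → not checkmate.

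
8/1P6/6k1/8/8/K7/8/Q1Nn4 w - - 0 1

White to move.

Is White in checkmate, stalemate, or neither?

neither

White to move; white king on a3.
In check: no.
Legal moves for White include: Kb4, Ka4, Kb3, Ka2, Nd3, Nb3, Ne2, Na2, Qh8, Qg7+, Qf6+, Qe5, Qd4, Qc3, Qb2, Qa2, Qb1+, b8=Q, ... (list truncated; more exist).
White has legal moves and is not in check → neither.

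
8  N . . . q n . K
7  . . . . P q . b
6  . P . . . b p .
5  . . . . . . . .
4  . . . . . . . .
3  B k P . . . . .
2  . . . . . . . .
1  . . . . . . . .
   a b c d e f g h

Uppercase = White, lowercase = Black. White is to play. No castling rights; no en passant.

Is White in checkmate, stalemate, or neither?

White to move; white king on h8.
In check: yes, from the black bishop on f6.
King squares — g7: attacked by Bf6; h7: attacked by Qf7; g8: attacked by Qf7.
Legal moves for White: none.
In check with no legal moves → checkmate.

checkmate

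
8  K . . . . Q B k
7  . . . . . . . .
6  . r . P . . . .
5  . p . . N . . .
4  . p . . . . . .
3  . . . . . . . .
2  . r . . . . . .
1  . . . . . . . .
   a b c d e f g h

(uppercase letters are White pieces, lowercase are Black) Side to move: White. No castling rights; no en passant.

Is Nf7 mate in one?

After Nf7: black king on h8; in check: yes, from the white knight on f7.
King squares — g7: attacked by Qf8; h7: attacked by Bg8; g8: attacked by Qf8.
Black has no legal moves → checkmate.

yes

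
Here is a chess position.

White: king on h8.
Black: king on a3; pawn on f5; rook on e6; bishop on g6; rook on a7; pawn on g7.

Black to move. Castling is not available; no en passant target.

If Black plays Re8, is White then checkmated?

yes

After Re8: white king on h8; in check: yes, from the black rook on e8.
King squares — g7: attacked by Ra7; h7: attacked by Bg6; g8: attacked by Re8.
White has no legal moves → checkmate.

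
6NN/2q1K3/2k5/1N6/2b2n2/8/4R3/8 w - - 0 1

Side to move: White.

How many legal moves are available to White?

White to move; king on e7.
In check: yes, from the black queen on c7.
Legal moves: Kf8, Ke8, Kf6, Nxc7.
Count: 4.

4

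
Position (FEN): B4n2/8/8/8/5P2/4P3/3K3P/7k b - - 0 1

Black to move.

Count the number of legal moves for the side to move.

Black to move; king on h1.
In check: yes, from the white bishop on a8.
Legal moves: Kxh2, Kg1.
Count: 2.

2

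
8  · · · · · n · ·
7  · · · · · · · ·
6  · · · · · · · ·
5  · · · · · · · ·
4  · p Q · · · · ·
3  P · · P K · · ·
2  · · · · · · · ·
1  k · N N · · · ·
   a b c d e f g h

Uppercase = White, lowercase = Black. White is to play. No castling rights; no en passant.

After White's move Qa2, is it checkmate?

yes

After Qa2: black king on a1; in check: yes, from the white queen on a2.
King squares — b1: attacked by Qa2; a2: attacked by Nc1; b2: attacked by Nd1.
Black has no legal moves → checkmate.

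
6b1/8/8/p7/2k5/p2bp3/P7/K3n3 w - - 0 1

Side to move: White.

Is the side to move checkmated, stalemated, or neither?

stalemate

White to move; white king on a1.
In check: no.
King squares — b1: attacked by Bd3; a2: own pawn; b2: attacked by Pa3.
Legal moves for White: none.
Not in check and no legal moves → stalemate.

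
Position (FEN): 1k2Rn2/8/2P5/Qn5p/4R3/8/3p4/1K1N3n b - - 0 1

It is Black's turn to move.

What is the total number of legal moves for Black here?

Black to move; king on b8.
In check: yes, from the white rook on e8.
Legal moves: none.
Count: 0.

0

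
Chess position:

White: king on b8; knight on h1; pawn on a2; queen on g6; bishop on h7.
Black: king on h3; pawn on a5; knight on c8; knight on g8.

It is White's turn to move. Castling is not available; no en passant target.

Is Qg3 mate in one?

After Qg3: black king on h3; in check: yes, from the white queen on g3.
King squares — g2: attacked by Qg3; h2: attacked by Qg3; g3: attacked by Nh1; g4: attacked by Qg3; h4: attacked by Qg3.
Black has no legal moves → checkmate.

yes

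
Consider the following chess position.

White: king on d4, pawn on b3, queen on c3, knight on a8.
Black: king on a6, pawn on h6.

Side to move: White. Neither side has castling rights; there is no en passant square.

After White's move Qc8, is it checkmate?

no

After Qc8: black king on a6; in check: yes, from the white queen on c8.
Black has 3 legal replies: Ka7, Kb5, Ka5.
In check but a legal move exists → not checkmate.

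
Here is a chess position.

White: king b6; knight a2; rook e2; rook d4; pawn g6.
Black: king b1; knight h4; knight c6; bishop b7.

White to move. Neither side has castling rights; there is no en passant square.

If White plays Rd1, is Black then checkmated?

yes

After Rd1: black king on b1; in check: yes, from the white rook on d1.
King squares — a1: attacked by Rd1; c1: attacked by Rd1; a2: attacked by Re2; b2: attacked by Re2; c2: attacked by Re2.
Black has no legal moves → checkmate.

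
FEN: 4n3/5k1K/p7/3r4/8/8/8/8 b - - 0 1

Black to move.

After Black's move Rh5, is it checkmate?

yes

After Rh5: white king on h7; in check: yes, from the black rook on h5.
King squares — g6: attacked by Kf7; h6: attacked by Rh5; g7: attacked by Kf7; g8: attacked by Kf7; h8: attacked by Rh5.
White has no legal moves → checkmate.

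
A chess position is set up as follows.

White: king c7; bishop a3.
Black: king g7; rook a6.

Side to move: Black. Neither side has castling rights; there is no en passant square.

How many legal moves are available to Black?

19

Black to move; king on g7.
In check: no.
Legal moves: Kh8, Kg8, Kh7, Kf7, Kh6, Kg6, Kf6, Ra8, Ra7+, Rh6, Rg6, Rf6, Re6, Rd6, Rc6+, Rb6, Ra5, Ra4, Rxa3.
Count: 19.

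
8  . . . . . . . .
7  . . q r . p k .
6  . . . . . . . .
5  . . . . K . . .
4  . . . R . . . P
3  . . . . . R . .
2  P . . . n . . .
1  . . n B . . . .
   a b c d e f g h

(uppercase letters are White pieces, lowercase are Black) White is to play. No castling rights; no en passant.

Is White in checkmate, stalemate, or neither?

neither

White to move; white king on e5.
In check: yes, from the black queen on c7.
Legal moves for White: Kf5, Ke4, Rd6.
White is in check but has 3 legal moves → neither.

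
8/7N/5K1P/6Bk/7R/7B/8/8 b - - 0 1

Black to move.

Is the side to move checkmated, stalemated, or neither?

checkmate

Black to move; black king on h5.
In check: yes, from the white rook on h4.
King squares — g4: attacked by Bh3; h4: attacked by Bg5; g5: attacked by Kf6; g6: attacked by Kf6; h6: attacked by Rh4.
Legal moves for Black: none.
In check with no legal moves → checkmate.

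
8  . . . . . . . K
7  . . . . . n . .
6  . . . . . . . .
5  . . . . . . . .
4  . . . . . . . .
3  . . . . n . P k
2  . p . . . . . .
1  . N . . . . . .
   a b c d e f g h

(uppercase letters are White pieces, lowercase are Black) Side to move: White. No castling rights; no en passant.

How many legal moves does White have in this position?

3

White to move; king on h8.
In check: yes, from the black knight on f7.
Legal moves: Kg8, Kh7, Kg7.
Count: 3.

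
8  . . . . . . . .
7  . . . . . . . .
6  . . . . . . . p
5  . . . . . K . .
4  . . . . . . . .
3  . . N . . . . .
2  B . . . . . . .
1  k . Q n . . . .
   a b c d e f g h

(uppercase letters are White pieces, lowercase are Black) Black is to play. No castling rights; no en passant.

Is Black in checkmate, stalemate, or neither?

Black to move; black king on a1.
In check: yes, from the white queen on c1.
King squares — b1: attacked by Qc1; a2: attacked by Nc3; b2: attacked by Qc1.
Legal moves for Black: none.
In check with no legal moves → checkmate.

checkmate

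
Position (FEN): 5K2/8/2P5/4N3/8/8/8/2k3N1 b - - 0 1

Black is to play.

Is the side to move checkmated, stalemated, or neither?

neither

Black to move; black king on c1.
In check: no.
Legal moves for Black: Kd2, Kc2, Kb2, Kd1, Kb1.
Black has 5 legal moves and is not in check → neither.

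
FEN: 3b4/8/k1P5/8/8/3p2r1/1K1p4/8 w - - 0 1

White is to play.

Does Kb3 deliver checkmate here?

After Kb3: black king on a6; in check: no.
Black is not in check, so this cannot be checkmate.

no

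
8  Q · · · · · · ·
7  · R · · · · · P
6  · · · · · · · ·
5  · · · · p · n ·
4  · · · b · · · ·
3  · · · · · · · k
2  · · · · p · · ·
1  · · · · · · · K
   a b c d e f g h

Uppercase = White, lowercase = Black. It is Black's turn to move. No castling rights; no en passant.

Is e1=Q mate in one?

yes

After e1=Q: white king on h1; in check: yes, from the black queen on e1.
King squares — g1: attacked by Qe1; g2: attacked by Kh3; h2: attacked by Kh3.
White has no legal moves → checkmate.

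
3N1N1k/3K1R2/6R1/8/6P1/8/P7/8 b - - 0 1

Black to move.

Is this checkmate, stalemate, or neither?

stalemate

Black to move; black king on h8.
In check: no.
King squares — g7: attacked by Rg6; h7: attacked by Rf7; g8: attacked by Rg6.
Legal moves for Black: none.
Not in check and no legal moves → stalemate.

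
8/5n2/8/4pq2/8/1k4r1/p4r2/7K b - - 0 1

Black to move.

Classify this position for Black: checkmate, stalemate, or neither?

neither

Black to move; black king on b3.
In check: no.
Legal moves for Black include: Nh8, Nd8, Nh6, Nd6, Ng5, Qc8, Qh7#, Qd7, Qg6, Qf6, Qe6, Qh5#, Qg5, Qg4, Qf4, Qe4#, Qh3#, Qf3#, ... (list truncated; more exist).
Black has legal moves and is not in check → neither.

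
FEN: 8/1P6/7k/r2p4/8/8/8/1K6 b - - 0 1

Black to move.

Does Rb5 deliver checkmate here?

no

After Rb5: white king on b1; in check: yes, from the black rook on b5.
White has 4 legal replies: Kc2, Ka2, Kc1, Ka1.
In check but a legal move exists → not checkmate.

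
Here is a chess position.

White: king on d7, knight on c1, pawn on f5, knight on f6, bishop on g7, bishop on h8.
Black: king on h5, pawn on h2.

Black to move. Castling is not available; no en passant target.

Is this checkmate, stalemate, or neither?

Black to move; black king on h5.
In check: yes, from the white knight on f6.
Legal moves for Black: Kg5, Kh4.
Black is in check but has 2 legal moves → neither.

neither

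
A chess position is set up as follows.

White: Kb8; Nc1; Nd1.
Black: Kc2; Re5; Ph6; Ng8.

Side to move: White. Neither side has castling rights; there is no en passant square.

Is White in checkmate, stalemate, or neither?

neither

White to move; white king on b8.
In check: no.
Legal moves for White: Kc8, Ka8, Kc7, Kb7, Ka7, Ne3+, Nc3, Nf2, Nb2, Nd3, Nb3, Ne2, Na2.
White has 13 legal moves and is not in check → neither.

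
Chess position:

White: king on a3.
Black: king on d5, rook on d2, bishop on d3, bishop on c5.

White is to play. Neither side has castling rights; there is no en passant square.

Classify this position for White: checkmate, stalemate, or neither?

White to move; white king on a3.
In check: yes, from the black bishop on c5.
King squares — a2: attacked by Rd2; b2: attacked by Rd2; b3: available; a4: available; b4: attacked by Bc5.
Legal moves for White: Ka4, Kb3.
White is in check but has 2 legal moves → neither.

neither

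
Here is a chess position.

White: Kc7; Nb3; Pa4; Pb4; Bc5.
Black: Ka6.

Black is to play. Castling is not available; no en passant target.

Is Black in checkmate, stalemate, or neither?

Black to move; black king on a6.
In check: no.
King squares — a5: attacked by Nb3; b5: attacked by Pa4; b6: attacked by Bc5; a7: attacked by Bc5; b7: attacked by Kc7.
Legal moves for Black: none.
Not in check and no legal moves → stalemate.

stalemate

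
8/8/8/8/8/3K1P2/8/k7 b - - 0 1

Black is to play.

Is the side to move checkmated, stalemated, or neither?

Black to move; black king on a1.
In check: no.
Legal moves for Black: Kb2, Ka2, Kb1.
Black has 3 legal moves and is not in check → neither.

neither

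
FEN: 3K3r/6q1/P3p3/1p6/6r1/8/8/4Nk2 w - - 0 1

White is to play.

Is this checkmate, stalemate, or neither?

checkmate

White to move; white king on d8.
In check: yes, from the black rook on h8.
King squares — c7: attacked by Qg7; d7: attacked by Qg7; e7: attacked by Qg7; c8: attacked by Rh8; e8: attacked by Rh8.
Legal moves for White: none.
In check with no legal moves → checkmate.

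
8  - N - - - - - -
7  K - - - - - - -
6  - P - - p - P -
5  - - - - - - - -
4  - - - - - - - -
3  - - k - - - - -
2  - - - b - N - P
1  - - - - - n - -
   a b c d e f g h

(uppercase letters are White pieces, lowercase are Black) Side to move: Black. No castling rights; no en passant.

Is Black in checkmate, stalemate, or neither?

neither

Black to move; black king on c3.
In check: no.
Legal moves for Black: Kd4, Kc4, Kb4, Kb3, Kc2, Kb2, Bh6, Bg5, Bf4, Be3, Be1, Bc1, Ng3, Ne3, Nxh2, e5.
Black has 16 legal moves and is not in check → neither.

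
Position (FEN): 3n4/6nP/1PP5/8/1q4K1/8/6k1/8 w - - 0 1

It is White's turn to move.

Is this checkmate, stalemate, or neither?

White to move; white king on g4.
In check: yes, from the black queen on b4.
Legal moves for White: Kg5.
White is in check but has 1 legal move → neither.

neither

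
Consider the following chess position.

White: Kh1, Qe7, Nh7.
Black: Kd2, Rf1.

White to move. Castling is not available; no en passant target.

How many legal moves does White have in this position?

2

White to move; king on h1.
In check: yes, from the black rook on f1.
Legal moves: Kh2, Kg2.
Count: 2.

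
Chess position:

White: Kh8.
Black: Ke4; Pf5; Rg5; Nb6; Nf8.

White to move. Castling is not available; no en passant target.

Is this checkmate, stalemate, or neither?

stalemate

White to move; white king on h8.
In check: no.
King squares — g7: attacked by Rg5; h7: attacked by Nf8; g8: attacked by Rg5.
Legal moves for White: none.
Not in check and no legal moves → stalemate.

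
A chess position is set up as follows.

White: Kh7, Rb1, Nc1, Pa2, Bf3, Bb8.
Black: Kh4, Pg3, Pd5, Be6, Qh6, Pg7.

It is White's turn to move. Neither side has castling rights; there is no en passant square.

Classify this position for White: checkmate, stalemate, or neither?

White to move; white king on h7.
In check: yes, from the black queen on h6.
King squares — g6: attacked by Qh6; h6: attacked by Pg7; g7: attacked by Qh6; g8: attacked by Be6; h8: attacked by Qh6.
Legal moves for White: none.
In check with no legal moves → checkmate.

checkmate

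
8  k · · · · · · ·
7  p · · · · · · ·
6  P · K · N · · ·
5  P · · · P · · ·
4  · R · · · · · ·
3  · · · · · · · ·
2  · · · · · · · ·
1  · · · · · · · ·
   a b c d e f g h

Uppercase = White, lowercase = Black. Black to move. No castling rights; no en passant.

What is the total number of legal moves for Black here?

0

Black to move; king on a8.
In check: no.
Legal moves: none.
Count: 0.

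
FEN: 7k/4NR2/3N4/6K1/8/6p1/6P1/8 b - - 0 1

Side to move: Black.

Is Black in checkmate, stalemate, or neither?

stalemate

Black to move; black king on h8.
In check: no.
King squares — g7: attacked by Rf7; h7: attacked by Rf7; g8: attacked by Ne7.
Legal moves for Black: none.
Not in check and no legal moves → stalemate.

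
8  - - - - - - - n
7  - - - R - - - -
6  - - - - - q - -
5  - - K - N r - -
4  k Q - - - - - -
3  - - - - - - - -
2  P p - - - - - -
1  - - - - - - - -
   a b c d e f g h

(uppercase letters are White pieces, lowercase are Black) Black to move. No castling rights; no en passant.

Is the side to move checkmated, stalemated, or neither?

checkmate

Black to move; black king on a4.
In check: yes, from the white queen on b4.
King squares — a3: attacked by Qb4; b3: attacked by Pa2; b4: attacked by Kc5; a5: attacked by Qb4; b5: attacked by Qb4.
Legal moves for Black: none.
In check with no legal moves → checkmate.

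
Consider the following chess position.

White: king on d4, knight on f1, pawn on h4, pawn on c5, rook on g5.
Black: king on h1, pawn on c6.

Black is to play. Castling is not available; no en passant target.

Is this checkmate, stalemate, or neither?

Black to move; black king on h1.
In check: no.
King squares — g1: attacked by Rg5; g2: attacked by Rg5; h2: attacked by Nf1.
Legal moves for Black: none.
Not in check and no legal moves → stalemate.

stalemate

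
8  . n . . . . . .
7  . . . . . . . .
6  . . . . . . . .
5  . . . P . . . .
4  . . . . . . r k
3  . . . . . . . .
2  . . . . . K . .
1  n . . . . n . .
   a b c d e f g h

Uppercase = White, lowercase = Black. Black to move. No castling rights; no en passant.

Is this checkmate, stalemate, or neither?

Black to move; black king on h4.
In check: no.
Legal moves for Black include: Nd7, Nc6, Na6, Kh5, Kg5, Kh3, Rg8, Rg7, Rg6, Rg5, Rf4+, Re4, Rd4, Rc4, Rb4, Ra4, Rg3, Rg2+, ... (list truncated; more exist).
Black has legal moves and is not in check → neither.

neither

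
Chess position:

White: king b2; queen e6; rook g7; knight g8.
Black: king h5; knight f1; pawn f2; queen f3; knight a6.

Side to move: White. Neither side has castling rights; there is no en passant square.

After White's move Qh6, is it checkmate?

yes

After Qh6: black king on h5; in check: yes, from the white queen on h6.
King squares — g4: attacked by Rg7; h4: attacked by Qh6; g5: attacked by Qh6; g6: attacked by Qh6; h6: attacked by Ng8.
Black has no legal moves → checkmate.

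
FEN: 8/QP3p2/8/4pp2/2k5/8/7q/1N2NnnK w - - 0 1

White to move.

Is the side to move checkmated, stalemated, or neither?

checkmate

White to move; white king on h1.
In check: yes, from the black queen on h2.
King squares — g1: attacked by Qh2; g2: attacked by Qh2; h2: attacked by Nf1.
Legal moves for White: none.
In check with no legal moves → checkmate.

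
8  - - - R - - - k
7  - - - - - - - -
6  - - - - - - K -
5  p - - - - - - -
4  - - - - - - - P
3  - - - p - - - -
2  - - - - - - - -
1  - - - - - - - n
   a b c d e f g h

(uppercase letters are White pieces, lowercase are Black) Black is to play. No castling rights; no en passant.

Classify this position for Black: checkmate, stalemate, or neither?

checkmate

Black to move; black king on h8.
In check: yes, from the white rook on d8.
King squares — g7: attacked by Kg6; h7: attacked by Kg6; g8: attacked by Rd8.
Legal moves for Black: none.
In check with no legal moves → checkmate.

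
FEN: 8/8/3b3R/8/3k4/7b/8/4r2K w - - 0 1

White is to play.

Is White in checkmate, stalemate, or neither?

checkmate

White to move; white king on h1.
In check: yes, from the black rook on e1.
King squares — g1: attacked by Re1; g2: attacked by Bh3; h2: attacked by Bd6.
Legal moves for White: none.
In check with no legal moves → checkmate.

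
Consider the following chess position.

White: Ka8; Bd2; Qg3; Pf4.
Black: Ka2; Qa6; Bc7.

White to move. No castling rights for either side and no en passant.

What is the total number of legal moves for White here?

0

White to move; king on a8.
In check: yes, from the black queen on a6.
Legal moves: none.
Count: 0.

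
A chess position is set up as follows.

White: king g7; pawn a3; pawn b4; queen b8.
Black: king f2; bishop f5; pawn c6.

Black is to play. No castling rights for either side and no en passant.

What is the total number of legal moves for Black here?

Black to move; king on f2.
In check: no.
Legal moves: Bc8, Bh7, Bd7, Bg6, Be6, Bg4, Be4, Bh3, Bd3, Bc2, Bb1, Kf3, Ke3, Kg2, Ke2, Kg1, Kf1, Ke1, c5.
Count: 19.

19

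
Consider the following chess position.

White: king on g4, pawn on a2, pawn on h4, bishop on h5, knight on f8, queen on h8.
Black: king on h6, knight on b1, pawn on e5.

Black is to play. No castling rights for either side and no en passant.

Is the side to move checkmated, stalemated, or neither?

checkmate

Black to move; black king on h6.
In check: yes, from the white queen on h8.
King squares — g5: attacked by Kg4; h5: attacked by Kg4; g6: attacked by Bh5; g7: attacked by Qh8; h7: attacked by Nf8.
Legal moves for Black: none.
In check with no legal moves → checkmate.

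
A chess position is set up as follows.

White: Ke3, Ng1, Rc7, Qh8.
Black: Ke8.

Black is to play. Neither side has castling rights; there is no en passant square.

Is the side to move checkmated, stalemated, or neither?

checkmate

Black to move; black king on e8.
In check: yes, from the white queen on h8.
King squares — d7: attacked by Rc7; e7: attacked by Rc7; f7: attacked by Rc7; d8: attacked by Qh8; f8: attacked by Qh8.
Legal moves for Black: none.
In check with no legal moves → checkmate.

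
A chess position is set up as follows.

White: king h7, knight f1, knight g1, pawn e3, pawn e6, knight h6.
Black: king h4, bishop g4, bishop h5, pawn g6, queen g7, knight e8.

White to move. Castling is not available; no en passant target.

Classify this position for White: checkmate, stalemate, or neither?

checkmate

White to move; white king on h7.
In check: yes, from the black queen on g7.
King squares — g6: attacked by Bh5; h6: own knight; g7: attacked by Ne8; g8: attacked by Qg7; h8: attacked by Qg7.
Legal moves for White: none.
In check with no legal moves → checkmate.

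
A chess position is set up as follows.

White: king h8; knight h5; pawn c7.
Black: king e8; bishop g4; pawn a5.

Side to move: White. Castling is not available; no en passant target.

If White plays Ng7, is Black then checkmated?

After Ng7: black king on e8; in check: yes, from the white knight on g7.
Black has 4 legal replies: Kf8, Kf7, Ke7, Kd7.
In check but a legal move exists → not checkmate.

no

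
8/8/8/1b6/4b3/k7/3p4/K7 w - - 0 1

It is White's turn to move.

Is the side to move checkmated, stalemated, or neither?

White to move; white king on a1.
In check: no.
King squares — b1: attacked by Be4; a2: attacked by Ka3; b2: attacked by Ka3.
Legal moves for White: none.
Not in check and no legal moves → stalemate.

stalemate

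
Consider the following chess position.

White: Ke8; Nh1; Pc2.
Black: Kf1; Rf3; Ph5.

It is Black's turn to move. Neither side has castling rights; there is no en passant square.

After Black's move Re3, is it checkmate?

After Re3: white king on e8; in check: yes, from the black rook on e3.
White has 4 legal replies: Kf8, Kd8, Kf7, Kd7.
In check but a legal move exists → not checkmate.

no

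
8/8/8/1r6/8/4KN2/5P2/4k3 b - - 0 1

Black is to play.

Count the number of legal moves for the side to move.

Black to move; king on e1.
In check: yes, from the white knight on f3.
Legal moves: Kf1, Kd1.
Count: 2.

2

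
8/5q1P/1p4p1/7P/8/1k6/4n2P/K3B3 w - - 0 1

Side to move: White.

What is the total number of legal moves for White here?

White to move; king on a1.
In check: no.
Legal moves: Ba5, Bh4, Bb4, Bg3, Bc3, Bf2, Bd2, Kb1, hxg6, h8=Q, h8=R, h8=B, h8=N, h6, h3, h4.
Count: 16.

16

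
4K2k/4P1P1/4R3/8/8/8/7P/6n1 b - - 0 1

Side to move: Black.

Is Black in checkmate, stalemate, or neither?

Black to move; black king on h8.
In check: yes, from the white pawn on g7.
King squares — g7: available; h7: available; g8: available.
Legal moves for Black: Kg8, Kh7, Kxg7.
Black is in check but has 3 legal moves → neither.

neither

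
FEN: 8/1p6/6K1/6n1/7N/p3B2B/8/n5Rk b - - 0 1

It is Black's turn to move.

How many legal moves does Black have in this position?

1

Black to move; king on h1.
In check: yes, from the white rook on g1.
Legal moves: Kh2.
Count: 1.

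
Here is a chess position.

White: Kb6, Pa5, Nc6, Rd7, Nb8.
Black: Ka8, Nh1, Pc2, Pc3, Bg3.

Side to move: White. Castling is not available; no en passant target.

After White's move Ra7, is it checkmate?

After Ra7: black king on a8; in check: yes, from the white rook on a7.
King squares — a7: attacked by Kb6; b7: attacked by Kb6; b8: attacked by Nc6.
Black has no legal moves → checkmate.

yes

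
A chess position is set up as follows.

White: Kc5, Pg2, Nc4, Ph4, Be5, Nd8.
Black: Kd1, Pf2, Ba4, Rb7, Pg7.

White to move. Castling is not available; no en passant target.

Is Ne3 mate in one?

After Ne3: black king on d1; in check: yes, from the white knight on e3.
Black has 4 legal replies: Ke2, Kd2, Ke1, Kc1.
In check but a legal move exists → not checkmate.

no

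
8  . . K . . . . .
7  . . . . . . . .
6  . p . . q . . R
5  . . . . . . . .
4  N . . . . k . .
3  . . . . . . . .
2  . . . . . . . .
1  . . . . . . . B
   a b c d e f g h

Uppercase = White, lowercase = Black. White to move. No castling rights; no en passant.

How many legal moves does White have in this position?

White to move; king on c8.
In check: yes, from the black queen on e6.
Legal moves: Kd8, Kb8, Kc7, Kb7, Rxe6.
Count: 5.

5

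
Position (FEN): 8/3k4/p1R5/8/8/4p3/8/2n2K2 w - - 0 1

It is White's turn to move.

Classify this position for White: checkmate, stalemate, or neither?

neither

White to move; white king on f1.
In check: no.
Legal moves for White: Rc8, Rc7+, Rh6, Rg6, Rf6, Re6, Rd6+, Rb6, Rxa6, Rc5, Rc4, Rc3, Rc2, Rxc1, Kg2, Kg1, Ke1.
White has 17 legal moves and is not in check → neither.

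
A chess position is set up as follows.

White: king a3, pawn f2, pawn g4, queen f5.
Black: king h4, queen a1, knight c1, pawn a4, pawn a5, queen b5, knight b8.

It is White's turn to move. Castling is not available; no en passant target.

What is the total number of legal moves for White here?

0

White to move; king on a3.
In check: yes, from the black queen on a1.
Legal moves: none.
Count: 0.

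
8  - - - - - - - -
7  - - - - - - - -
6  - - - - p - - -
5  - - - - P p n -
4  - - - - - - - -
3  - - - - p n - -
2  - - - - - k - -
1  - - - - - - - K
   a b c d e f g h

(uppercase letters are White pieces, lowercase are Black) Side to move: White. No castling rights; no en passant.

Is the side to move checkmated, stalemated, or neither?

stalemate

White to move; white king on h1.
In check: no.
King squares — g1: attacked by Kf2; g2: attacked by Kf2; h2: attacked by Nf3.
Legal moves for White: none.
Not in check and no legal moves → stalemate.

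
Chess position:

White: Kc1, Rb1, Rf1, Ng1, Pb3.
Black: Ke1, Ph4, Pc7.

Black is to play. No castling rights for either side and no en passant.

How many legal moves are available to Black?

1

Black to move; king on e1.
In check: yes, from the white rook on f1.
Legal moves: Kxf1.
Count: 1.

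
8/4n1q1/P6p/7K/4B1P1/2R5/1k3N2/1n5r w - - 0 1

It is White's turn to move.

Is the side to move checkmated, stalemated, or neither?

White to move; white king on h5.
In check: yes, from the black rook on h1.
King squares — g4: own pawn; h4: attacked by Rh1; g5: attacked by Ph6; g6: attacked by Ne7; h6: attacked by Rh1.
Legal moves for White: Bxh1, Rh3, Nh3, Nxh1.
White is in check but has 4 legal moves → neither.

neither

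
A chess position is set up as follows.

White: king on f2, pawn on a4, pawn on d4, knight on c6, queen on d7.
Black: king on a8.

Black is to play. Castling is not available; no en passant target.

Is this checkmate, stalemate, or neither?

Black to move; black king on a8.
In check: no.
King squares — a7: attacked by Nc6; b7: attacked by Qd7; b8: attacked by Nc6.
Legal moves for Black: none.
Not in check and no legal moves → stalemate.

stalemate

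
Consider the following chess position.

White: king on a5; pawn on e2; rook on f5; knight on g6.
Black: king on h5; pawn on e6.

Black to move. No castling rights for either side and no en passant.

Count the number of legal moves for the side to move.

4

Black to move; king on h5.
In check: yes, from the white rook on f5.
Legal moves: Kh6, Kxg6, Kg4, exf5.
Count: 4.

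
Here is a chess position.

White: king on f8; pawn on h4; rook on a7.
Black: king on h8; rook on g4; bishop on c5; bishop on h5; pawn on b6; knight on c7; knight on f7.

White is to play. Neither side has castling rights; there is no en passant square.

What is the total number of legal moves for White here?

White to move; king on f8.
In check: yes, from the black bishop on c5.
Legal moves: none.
Count: 0.

0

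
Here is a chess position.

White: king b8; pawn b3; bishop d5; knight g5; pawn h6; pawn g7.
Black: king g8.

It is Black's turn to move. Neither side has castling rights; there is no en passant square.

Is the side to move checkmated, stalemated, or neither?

Black to move; black king on g8.
In check: yes, from the white bishop on d5.
King squares — f7: attacked by Bd5; g7: attacked by Ph6; h7: attacked by Ng5; f8: attacked by Pg7; h8: attacked by Pg7.
Legal moves for Black: none.
In check with no legal moves → checkmate.

checkmate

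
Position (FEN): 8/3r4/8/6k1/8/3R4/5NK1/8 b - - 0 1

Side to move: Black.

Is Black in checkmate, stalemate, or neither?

neither

Black to move; black king on g5.
In check: no.
Legal moves for Black include: Rd8, Rh7, Rg7, Rf7, Re7, Rc7, Rb7, Ra7, Rd6, Rd5, Rd4, Rxd3, Kh6, Kg6, Kf6, Kh5, Kf5, Kh4, ... (list truncated; more exist).
Black has legal moves and is not in check → neither.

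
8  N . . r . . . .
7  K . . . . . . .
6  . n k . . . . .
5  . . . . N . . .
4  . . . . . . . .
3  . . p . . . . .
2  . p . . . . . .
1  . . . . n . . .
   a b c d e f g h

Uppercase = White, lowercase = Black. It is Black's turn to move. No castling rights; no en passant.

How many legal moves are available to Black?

4

Black to move; king on c6.
In check: yes, from the white knight on e5.
Legal moves: Kd6, Kd5, Kc5, Kb5.
Count: 4.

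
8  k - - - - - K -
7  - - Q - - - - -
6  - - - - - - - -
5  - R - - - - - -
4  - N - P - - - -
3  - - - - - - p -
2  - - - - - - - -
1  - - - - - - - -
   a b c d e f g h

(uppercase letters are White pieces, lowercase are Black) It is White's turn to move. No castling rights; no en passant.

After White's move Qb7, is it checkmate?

After Qb7: black king on a8; in check: yes, from the white queen on b7.
King squares — a7: attacked by Qb7; b7: attacked by Rb5; b8: attacked by Qb7.
Black has no legal moves → checkmate.

yes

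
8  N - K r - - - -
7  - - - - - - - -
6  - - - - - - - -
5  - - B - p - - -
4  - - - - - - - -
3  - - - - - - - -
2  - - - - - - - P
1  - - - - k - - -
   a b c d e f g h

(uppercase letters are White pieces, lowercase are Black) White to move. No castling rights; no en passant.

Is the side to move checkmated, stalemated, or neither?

neither

White to move; white king on c8.
In check: yes, from the black rook on d8.
Legal moves for White: Kxd8, Kc7, Kb7.
White is in check but has 3 legal moves → neither.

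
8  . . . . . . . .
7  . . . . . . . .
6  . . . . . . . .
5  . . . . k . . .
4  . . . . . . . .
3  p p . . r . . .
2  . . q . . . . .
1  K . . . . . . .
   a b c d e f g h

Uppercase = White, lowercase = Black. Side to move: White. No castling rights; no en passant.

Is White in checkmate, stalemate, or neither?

stalemate

White to move; white king on a1.
In check: no.
King squares — b1: attacked by Qc2; a2: attacked by Qc2; b2: attacked by Qc2.
Legal moves for White: none.
Not in check and no legal moves → stalemate.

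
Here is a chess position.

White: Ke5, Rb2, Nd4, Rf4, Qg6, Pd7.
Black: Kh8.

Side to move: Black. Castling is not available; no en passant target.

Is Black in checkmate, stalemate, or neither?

stalemate

Black to move; black king on h8.
In check: no.
King squares — g7: attacked by Qg6; h7: attacked by Qg6; g8: attacked by Qg6.
Legal moves for Black: none.
Not in check and no legal moves → stalemate.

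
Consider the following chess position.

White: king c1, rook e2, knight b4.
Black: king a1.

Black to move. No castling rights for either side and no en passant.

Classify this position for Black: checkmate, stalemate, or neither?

stalemate

Black to move; black king on a1.
In check: no.
King squares — b1: attacked by Kc1; a2: attacked by Re2; b2: attacked by Kc1.
Legal moves for Black: none.
Not in check and no legal moves → stalemate.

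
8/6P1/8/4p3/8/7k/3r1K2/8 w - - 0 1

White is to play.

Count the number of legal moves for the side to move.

5

White to move; king on f2.
In check: yes, from the black rook on d2.
Legal moves: Kf3, Ke3, Kg1, Kf1, Ke1.
Count: 5.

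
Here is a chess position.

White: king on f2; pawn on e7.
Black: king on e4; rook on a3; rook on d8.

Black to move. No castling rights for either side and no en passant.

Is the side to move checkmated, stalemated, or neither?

neither

Black to move; black king on e4.
In check: no.
Legal moves for Black include: Rh8, Rg8, Rf8+, Re8, Rc8, Rb8, Rda8, Rd7, Rd6, Rd5, Rd4, Rdd3, Rd2+, Rd1, Kf5, Ke5, Kd5, Kf4, ... (list truncated; more exist).
Black has legal moves and is not in check → neither.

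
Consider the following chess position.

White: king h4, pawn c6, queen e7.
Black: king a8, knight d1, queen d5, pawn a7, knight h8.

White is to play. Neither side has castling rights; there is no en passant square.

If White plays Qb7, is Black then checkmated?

yes

After Qb7: black king on a8; in check: yes, from the white queen on b7.
King squares — a7: own pawn; b7: attacked by Pc6; b8: attacked by Qb7.
Black has no legal moves → checkmate.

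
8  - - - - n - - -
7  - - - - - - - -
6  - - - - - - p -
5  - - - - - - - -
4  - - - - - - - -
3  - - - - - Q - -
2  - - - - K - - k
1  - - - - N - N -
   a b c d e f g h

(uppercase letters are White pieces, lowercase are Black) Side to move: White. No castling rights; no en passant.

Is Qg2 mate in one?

After Qg2: black king on h2; in check: yes, from the white queen on g2.
King squares — g1: attacked by Qg2; h1: attacked by Qg2; g2: attacked by Ne1; g3: attacked by Qg2; h3: attacked by Ng1.
Black has no legal moves → checkmate.

yes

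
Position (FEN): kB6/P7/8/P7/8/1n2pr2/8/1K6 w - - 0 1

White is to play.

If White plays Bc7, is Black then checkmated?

After Bc7: black king on a8; in check: no.
Black is not in check, so this cannot be checkmate.

no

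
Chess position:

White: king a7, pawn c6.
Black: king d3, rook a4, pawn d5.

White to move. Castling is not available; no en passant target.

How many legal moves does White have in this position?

3

White to move; king on a7.
In check: yes, from the black rook on a4.
Legal moves: Kb8, Kb7, Kb6.
Count: 3.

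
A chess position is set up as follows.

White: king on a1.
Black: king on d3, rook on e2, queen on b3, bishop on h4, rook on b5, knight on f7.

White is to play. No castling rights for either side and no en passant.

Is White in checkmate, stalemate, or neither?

stalemate

White to move; white king on a1.
In check: no.
King squares — b1: attacked by Qb3; a2: attacked by Re2; b2: attacked by Re2.
Legal moves for White: none.
Not in check and no legal moves → stalemate.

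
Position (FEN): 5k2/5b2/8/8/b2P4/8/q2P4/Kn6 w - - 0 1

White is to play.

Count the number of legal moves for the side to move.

0

White to move; king on a1.
In check: yes, from the black queen on a2.
Legal moves: none.
Count: 0.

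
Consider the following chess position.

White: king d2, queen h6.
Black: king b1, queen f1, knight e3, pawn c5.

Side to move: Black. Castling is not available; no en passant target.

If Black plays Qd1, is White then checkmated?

After Qd1: white king on d2; in check: yes, from the black queen on d1.
White has 2 legal replies: Kxe3, Kc3.
In check but a legal move exists → not checkmate.

no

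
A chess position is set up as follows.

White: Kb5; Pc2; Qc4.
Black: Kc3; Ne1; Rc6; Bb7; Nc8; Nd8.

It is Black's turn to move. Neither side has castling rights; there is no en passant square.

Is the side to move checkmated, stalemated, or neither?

Black to move; black king on c3.
In check: yes, from the white queen on c4.
Legal moves for Black: Kd2, Kb2, Rxc4.
Black is in check but has 3 legal moves → neither.

neither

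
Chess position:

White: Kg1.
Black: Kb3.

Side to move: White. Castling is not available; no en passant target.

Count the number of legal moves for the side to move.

5

White to move; king on g1.
In check: no.
Legal moves: Kh2, Kg2, Kf2, Kh1, Kf1.
Count: 5.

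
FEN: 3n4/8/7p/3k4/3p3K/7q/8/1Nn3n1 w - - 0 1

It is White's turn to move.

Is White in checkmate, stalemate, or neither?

checkmate

White to move; white king on h4.
In check: yes, from the black queen on h3.
King squares — g3: attacked by Qh3; h3: attacked by Ng1; g4: attacked by Qh3; g5: attacked by Ph6; h5: attacked by Qh3.
Legal moves for White: none.
In check with no legal moves → checkmate.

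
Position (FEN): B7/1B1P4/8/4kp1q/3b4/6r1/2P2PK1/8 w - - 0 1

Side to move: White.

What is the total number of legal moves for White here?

3

White to move; king on g2.
In check: yes, from the black rook on g3.
Legal moves: Kxg3, Kf1, fxg3.
Count: 3.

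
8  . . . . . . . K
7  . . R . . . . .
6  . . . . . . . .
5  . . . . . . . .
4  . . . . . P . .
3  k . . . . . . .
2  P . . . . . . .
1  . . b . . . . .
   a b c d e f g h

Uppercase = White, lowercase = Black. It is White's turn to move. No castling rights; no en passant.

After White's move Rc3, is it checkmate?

After Rc3: black king on a3; in check: yes, from the white rook on c3.
Black has 4 legal replies: Kb4, Ka4, Kb2, Kxa2.
In check but a legal move exists → not checkmate.

no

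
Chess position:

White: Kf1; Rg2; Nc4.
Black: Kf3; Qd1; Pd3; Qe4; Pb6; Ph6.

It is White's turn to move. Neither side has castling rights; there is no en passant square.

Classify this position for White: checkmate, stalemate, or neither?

White to move; white king on f1.
In check: yes, from the black queen on d1.
King squares — e1: attacked by Qd1; g1: attacked by Qd1; e2: attacked by Qd1; f2: attacked by Kf3; g2: own rook.
Legal moves for White: none.
In check with no legal moves → checkmate.

checkmate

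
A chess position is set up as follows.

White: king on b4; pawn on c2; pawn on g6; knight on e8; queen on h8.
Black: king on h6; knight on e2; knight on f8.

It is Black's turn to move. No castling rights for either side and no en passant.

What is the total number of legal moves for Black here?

3

Black to move; king on h6.
In check: yes, from the white queen on h8.
Legal moves: Kxg6, Kg5, Nh7.
Count: 3.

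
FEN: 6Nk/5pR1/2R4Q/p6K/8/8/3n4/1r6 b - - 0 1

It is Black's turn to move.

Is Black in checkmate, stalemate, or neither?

Black to move; black king on h8.
In check: yes, from the white queen on h6.
King squares — g7: attacked by Qh6; h7: attacked by Qh6; g8: attacked by Rg7.
Legal moves for Black: none.
In check with no legal moves → checkmate.

checkmate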